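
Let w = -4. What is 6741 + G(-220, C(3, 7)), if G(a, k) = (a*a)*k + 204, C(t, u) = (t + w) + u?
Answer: 297345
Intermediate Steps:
C(t, u) = -4 + t + u (C(t, u) = (t - 4) + u = (-4 + t) + u = -4 + t + u)
G(a, k) = 204 + k*a² (G(a, k) = a²*k + 204 = k*a² + 204 = 204 + k*a²)
6741 + G(-220, C(3, 7)) = 6741 + (204 + (-4 + 3 + 7)*(-220)²) = 6741 + (204 + 6*48400) = 6741 + (204 + 290400) = 6741 + 290604 = 297345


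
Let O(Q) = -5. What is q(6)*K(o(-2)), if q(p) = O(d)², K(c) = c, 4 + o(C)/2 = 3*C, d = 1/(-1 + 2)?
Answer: -500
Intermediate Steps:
d = 1 (d = 1/1 = 1)
o(C) = -8 + 6*C (o(C) = -8 + 2*(3*C) = -8 + 6*C)
q(p) = 25 (q(p) = (-5)² = 25)
q(6)*K(o(-2)) = 25*(-8 + 6*(-2)) = 25*(-8 - 12) = 25*(-20) = -500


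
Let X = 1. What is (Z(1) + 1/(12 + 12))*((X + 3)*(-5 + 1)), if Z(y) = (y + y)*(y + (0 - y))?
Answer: -2/3 ≈ -0.66667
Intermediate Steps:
Z(y) = 0 (Z(y) = (2*y)*(y - y) = (2*y)*0 = 0)
(Z(1) + 1/(12 + 12))*((X + 3)*(-5 + 1)) = (0 + 1/(12 + 12))*((1 + 3)*(-5 + 1)) = (0 + 1/24)*(4*(-4)) = (0 + 1/24)*(-16) = (1/24)*(-16) = -2/3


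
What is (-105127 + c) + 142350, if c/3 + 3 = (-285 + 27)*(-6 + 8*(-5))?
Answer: 72818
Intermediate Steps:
c = 35595 (c = -9 + 3*((-285 + 27)*(-6 + 8*(-5))) = -9 + 3*(-258*(-6 - 40)) = -9 + 3*(-258*(-46)) = -9 + 3*11868 = -9 + 35604 = 35595)
(-105127 + c) + 142350 = (-105127 + 35595) + 142350 = -69532 + 142350 = 72818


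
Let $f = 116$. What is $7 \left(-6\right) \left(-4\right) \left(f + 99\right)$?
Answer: $36120$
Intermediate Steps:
$7 \left(-6\right) \left(-4\right) \left(f + 99\right) = 7 \left(-6\right) \left(-4\right) \left(116 + 99\right) = \left(-42\right) \left(-4\right) 215 = 168 \cdot 215 = 36120$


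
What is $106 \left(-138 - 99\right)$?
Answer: $-25122$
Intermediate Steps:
$106 \left(-138 - 99\right) = 106 \left(-237\right) = -25122$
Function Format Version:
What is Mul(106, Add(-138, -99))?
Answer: -25122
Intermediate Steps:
Mul(106, Add(-138, -99)) = Mul(106, -237) = -25122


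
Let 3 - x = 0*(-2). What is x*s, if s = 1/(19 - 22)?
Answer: -1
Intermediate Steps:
x = 3 (x = 3 - 0*(-2) = 3 - 1*0 = 3 + 0 = 3)
s = -⅓ (s = 1/(-3) = -⅓ ≈ -0.33333)
x*s = 3*(-⅓) = -1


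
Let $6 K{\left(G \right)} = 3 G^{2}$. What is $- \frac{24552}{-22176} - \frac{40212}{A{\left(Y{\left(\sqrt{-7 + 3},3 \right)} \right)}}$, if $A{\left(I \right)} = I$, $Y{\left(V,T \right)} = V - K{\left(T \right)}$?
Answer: $\frac{20269855}{2716} + \frac{321696 i}{97} \approx 7463.1 + 3316.5 i$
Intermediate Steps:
$K{\left(G \right)} = \frac{G^{2}}{2}$ ($K{\left(G \right)} = \frac{3 G^{2}}{6} = \frac{G^{2}}{2}$)
$Y{\left(V,T \right)} = V - \frac{T^{2}}{2}$
$- \frac{24552}{-22176} - \frac{40212}{A{\left(Y{\left(\sqrt{-7 + 3},3 \right)} \right)}} = - \frac{24552}{-22176} - \frac{40212}{\sqrt{-7 + 3} - \frac{3^{2}}{2}} = \left(-24552\right) \left(- \frac{1}{22176}\right) - \frac{40212}{\sqrt{-4} - \frac{9}{2}} = \frac{31}{28} - \frac{40212}{2 i - \frac{9}{2}} = \frac{31}{28} - \frac{40212}{- \frac{9}{2} + 2 i} = \frac{31}{28} - 40212 \frac{4 \left(- \frac{9}{2} - 2 i\right)}{97} = \frac{31}{28} - \frac{160848 \left(- \frac{9}{2} - 2 i\right)}{97}$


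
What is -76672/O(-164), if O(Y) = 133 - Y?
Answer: -76672/297 ≈ -258.15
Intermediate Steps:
-76672/O(-164) = -76672/(133 - 1*(-164)) = -76672/(133 + 164) = -76672/297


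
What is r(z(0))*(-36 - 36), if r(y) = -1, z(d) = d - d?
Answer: 72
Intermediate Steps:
z(d) = 0
r(z(0))*(-36 - 36) = -(-36 - 36) = -1*(-72) = 72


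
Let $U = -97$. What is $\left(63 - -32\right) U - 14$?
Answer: $-9229$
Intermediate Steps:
$\left(63 - -32\right) U - 14 = \left(63 - -32\right) \left(-97\right) - 14 = \left(63 + 32\right) \left(-97\right) - 14 = 95 \left(-97\right) - 14 = -9215 - 14 = -9229$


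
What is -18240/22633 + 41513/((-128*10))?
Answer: -962910929/28970240 ≈ -33.238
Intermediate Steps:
-18240/22633 + 41513/((-128*10)) = -18240*1/22633 + 41513/(-1280) = -18240/22633 + 41513*(-1/1280) = -18240/22633 - 41513/1280 = -962910929/28970240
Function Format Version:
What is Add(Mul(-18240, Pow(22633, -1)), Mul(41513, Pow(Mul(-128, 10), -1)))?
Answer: Rational(-962910929, 28970240) ≈ -33.238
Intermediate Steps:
Add(Mul(-18240, Pow(22633, -1)), Mul(41513, Pow(Mul(-128, 10), -1))) = Add(Mul(-18240, Rational(1, 22633)), Mul(41513, Pow(-1280, -1))) = Add(Rational(-18240, 22633), Mul(41513, Rational(-1, 1280))) = Add(Rational(-18240, 22633), Rational(-41513, 1280)) = Rational(-962910929, 28970240)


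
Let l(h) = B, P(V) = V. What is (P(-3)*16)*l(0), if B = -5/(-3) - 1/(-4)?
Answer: -92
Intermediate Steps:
B = 23/12 (B = -5*(-1/3) - 1*(-1/4) = 5/3 + 1/4 = 23/12 ≈ 1.9167)
l(h) = 23/12
(P(-3)*16)*l(0) = -3*16*(23/12) = -48*23/12 = -92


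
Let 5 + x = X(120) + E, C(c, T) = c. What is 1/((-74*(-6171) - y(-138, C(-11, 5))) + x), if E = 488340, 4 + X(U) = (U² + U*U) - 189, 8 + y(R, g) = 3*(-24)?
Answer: 1/973676 ≈ 1.0270e-6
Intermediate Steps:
y(R, g) = -80 (y(R, g) = -8 + 3*(-24) = -8 - 72 = -80)
X(U) = -193 + 2*U² (X(U) = -4 + ((U² + U*U) - 189) = -4 + ((U² + U²) - 189) = -4 + (2*U² - 189) = -4 + (-189 + 2*U²) = -193 + 2*U²)
x = 516942 (x = -5 + ((-193 + 2*120²) + 488340) = -5 + ((-193 + 2*14400) + 488340) = -5 + ((-193 + 28800) + 488340) = -5 + (28607 + 488340) = -5 + 516947 = 516942)
1/((-74*(-6171) - y(-138, C(-11, 5))) + x) = 1/((-74*(-6171) - 1*(-80)) + 516942) = 1/((456654 + 80) + 516942) = 1/(456734 + 516942) = 1/973676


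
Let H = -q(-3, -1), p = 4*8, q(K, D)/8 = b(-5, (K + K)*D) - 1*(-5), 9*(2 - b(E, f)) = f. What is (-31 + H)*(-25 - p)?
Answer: 4655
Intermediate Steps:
b(E, f) = 2 - f/9
q(K, D) = 56 - 16*D*K/9 (q(K, D) = 8*((2 - (K + K)*D/9) - 1*(-5)) = 8*((2 - 2*K*D/9) + 5) = 8*((2 - 2*D*K/9) + 5) = 8*(7 - 2*D*K/9) = 56 - 16*D*K/9)
p = 32
H = -152/3 (H = -(56 - 16/9*(-1)*(-3)) = -(56 - 16/3) = -1*152/3 = -152/3 ≈ -50.667)
(-31 + H)*(-25 - p) = (-31 - 152/3)*(-25 - 1*32) = -245*(-25 - 32)/3 = -245/3*(-57) = 4655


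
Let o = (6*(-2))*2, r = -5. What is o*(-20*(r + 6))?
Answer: 480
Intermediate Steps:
o = -24 (o = -12*2 = -24)
o*(-20*(r + 6)) = -(-480)*(-5 + 6) = -(-480) = -24*(-20) = 480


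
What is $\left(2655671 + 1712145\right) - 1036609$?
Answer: $3331207$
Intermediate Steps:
$\left(2655671 + 1712145\right) - 1036609 = 4367816 - 1036609 = 3331207$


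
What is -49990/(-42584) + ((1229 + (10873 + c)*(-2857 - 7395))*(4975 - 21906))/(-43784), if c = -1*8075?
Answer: -2585096323642901/233062232 ≈ -1.1092e+7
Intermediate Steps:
c = -8075
-49990/(-42584) + ((1229 + (10873 + c)*(-2857 - 7395))*(4975 - 21906))/(-43784) = -49990/(-42584) + ((1229 + (10873 - 8075)*(-2857 - 7395))*(4975 - 21906))/(-43784) = -49990*(-1/42584) + ((1229 + 2798*(-10252))*(-16931))*(-1/43784) = 24995/21292 + ((1229 - 28685096)*(-16931))*(-1/43784) = 24995/21292 - 28683867*(-16931)*(-1/43784) = 24995/21292 + 485646552177*(-1/43784) = 24995/21292 - 485646552177/43784 = -2585096323642901/233062232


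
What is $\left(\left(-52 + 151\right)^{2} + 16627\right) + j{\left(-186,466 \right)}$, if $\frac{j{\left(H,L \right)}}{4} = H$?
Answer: $25684$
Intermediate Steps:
$j{\left(H,L \right)} = 4 H$
$\left(\left(-52 + 151\right)^{2} + 16627\right) + j{\left(-186,466 \right)} = \left(\left(-52 + 151\right)^{2} + 16627\right) + 4 \left(-186\right) = \left(99^{2} + 16627\right) - 744 = \left(9801 + 16627\right) - 744 = 26428 - 744 = 25684$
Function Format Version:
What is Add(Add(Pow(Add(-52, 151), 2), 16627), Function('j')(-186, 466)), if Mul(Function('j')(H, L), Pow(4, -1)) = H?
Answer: 25684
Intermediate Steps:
Function('j')(H, L) = Mul(4, H)
Add(Add(Pow(Add(-52, 151), 2), 16627), Function('j')(-186, 466)) = Add(Add(Pow(Add(-52, 151), 2), 16627), Mul(4, -186)) = Add(Add(Pow(99, 2), 16627), -744) = Add(Add(9801, 16627), -744) = Add(26428, -744) = 25684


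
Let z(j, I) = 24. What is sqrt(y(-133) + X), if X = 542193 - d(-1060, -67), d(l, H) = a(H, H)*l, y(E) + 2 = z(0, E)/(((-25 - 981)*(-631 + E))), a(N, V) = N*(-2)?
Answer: 3*sqrt(701718524916802)/96073 ≈ 827.18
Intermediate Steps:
a(N, V) = -2*N
y(E) = -2 + 24/(634786 - 1006*E) (y(E) = -2 + 24/(((-25 - 981)*(-631 + E))) = -2 + 24/((-1006*(-631 + E))) = -2 + 24/(634786 - 1006*E))
d(l, H) = -2*H*l (d(l, H) = (-2*H)*l = -2*H*l)
X = 684233 (X = 542193 - (-2)*(-67)*(-1060) = 542193 - 1*(-142040) = 542193 + 142040 = 684233)
sqrt(y(-133) + X) = sqrt(2*(317387 - 503*(-133))/(503*(-631 - 133)) + 684233) = sqrt((2/503)*(317387 + 66899)/(-764) + 684233) = sqrt((2/503)*(-1/764)*384286 + 684233) = sqrt(-192143/96073 + 684233) = sqrt(65736124866/96073) = 3*sqrt(701718524916802)/96073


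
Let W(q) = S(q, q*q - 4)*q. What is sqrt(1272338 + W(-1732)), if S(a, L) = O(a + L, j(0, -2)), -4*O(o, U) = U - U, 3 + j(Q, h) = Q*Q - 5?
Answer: sqrt(1272338) ≈ 1128.0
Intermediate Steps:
j(Q, h) = -8 + Q**2 (j(Q, h) = -3 + (Q*Q - 5) = -3 + (Q**2 - 5) = -3 + (-5 + Q**2) = -8 + Q**2)
O(o, U) = 0 (O(o, U) = -(U - U)/4 = -1/4*0 = 0)
S(a, L) = 0
W(q) = 0 (W(q) = 0*q = 0)
sqrt(1272338 + W(-1732)) = sqrt(1272338 + 0) = sqrt(1272338)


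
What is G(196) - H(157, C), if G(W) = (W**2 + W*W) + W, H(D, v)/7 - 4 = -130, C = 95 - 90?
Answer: 77910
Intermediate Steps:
C = 5
H(D, v) = -882 (H(D, v) = 28 + 7*(-130) = 28 - 910 = -882)
G(W) = W + 2*W**2 (G(W) = (W**2 + W**2) + W = 2*W**2 + W = W + 2*W**2)
G(196) - H(157, C) = 196*(1 + 2*196) - 1*(-882) = 196*(1 + 392) + 882 = 196*393 + 882 = 77028 + 882 = 77910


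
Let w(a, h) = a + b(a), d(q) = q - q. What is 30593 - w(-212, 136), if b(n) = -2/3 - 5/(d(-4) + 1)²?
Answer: 92432/3 ≈ 30811.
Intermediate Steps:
d(q) = 0
b(n) = -17/3 (b(n) = -2/3 - 5/(0 + 1)² = -2*⅓ - 5/(1²) = -⅔ - 5/1 = -⅔ - 5*1 = -⅔ - 5 = -17/3)
w(a, h) = -17/3 + a (w(a, h) = a - 17/3 = -17/3 + a)
30593 - w(-212, 136) = 30593 - (-17/3 - 212) = 30593 - 1*(-653/3) = 30593 + 653/3 = 92432/3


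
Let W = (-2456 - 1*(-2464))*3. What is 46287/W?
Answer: 15429/8 ≈ 1928.6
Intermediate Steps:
W = 24 (W = (-2456 + 2464)*3 = 8*3 = 24)
46287/W = 46287/24 = 46287*(1/24) = 15429/8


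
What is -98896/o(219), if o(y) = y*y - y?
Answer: -49448/23871 ≈ -2.0715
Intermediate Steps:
o(y) = y² - y
-98896/o(219) = -98896*1/(219*(-1 + 219)) = -98896/(219*218) = -98896/47742 = -98896*1/47742 = -49448/23871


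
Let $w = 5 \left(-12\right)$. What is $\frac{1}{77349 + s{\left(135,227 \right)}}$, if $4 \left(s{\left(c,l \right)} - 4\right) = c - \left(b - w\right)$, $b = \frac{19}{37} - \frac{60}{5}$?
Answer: $\frac{37}{2862861} \approx 1.2924 \cdot 10^{-5}$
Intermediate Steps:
$w = -60$
$b = - \frac{425}{37}$ ($b = 19 \cdot \frac{1}{37} - 12 = \frac{19}{37} - 12 = - \frac{425}{37} \approx -11.486$)
$s{\left(c,l \right)} = - \frac{1203}{148} + \frac{c}{4}$ ($s{\left(c,l \right)} = 4 + \frac{c - \frac{1795}{37}}{4} = 4 + \frac{- \frac{1795}{37} + c}{4} = 4 + \left(- \frac{1795}{148} + \frac{c}{4}\right) = - \frac{1203}{148} + \frac{c}{4}$)
$\frac{1}{77349 + s{\left(135,227 \right)}} = \frac{1}{77349 + \left(- \frac{1203}{148} + \frac{1}{4} \cdot 135\right)} = \frac{1}{77349 + \left(- \frac{1203}{148} + \frac{135}{4}\right)} = \frac{1}{77349 + \frac{948}{37}} = \frac{1}{\frac{2862861}{37}} = \frac{37}{2862861}$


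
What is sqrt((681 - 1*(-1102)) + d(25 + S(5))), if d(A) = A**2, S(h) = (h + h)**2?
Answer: 32*sqrt(17) ≈ 131.94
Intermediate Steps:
S(h) = 4*h**2 (S(h) = (2*h)**2 = 4*h**2)
sqrt((681 - 1*(-1102)) + d(25 + S(5))) = sqrt((681 - 1*(-1102)) + (25 + 4*5**2)**2) = sqrt((681 + 1102) + (25 + 4*25)**2) = sqrt(1783 + (25 + 100)**2) = sqrt(1783 + 125**2) = sqrt(1783 + 15625) = sqrt(17408) = 32*sqrt(17)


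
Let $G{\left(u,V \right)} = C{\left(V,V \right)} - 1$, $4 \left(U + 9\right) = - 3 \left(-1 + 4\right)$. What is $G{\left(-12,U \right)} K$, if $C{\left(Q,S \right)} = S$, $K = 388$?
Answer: $-4753$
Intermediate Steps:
$U = - \frac{45}{4}$ ($U = -9 + \frac{\left(-3\right) \left(-1 + 4\right)}{4} = -9 + \frac{\left(-3\right) 3}{4} = -9 + \frac{1}{4} \left(-9\right) = -9 - \frac{9}{4} = - \frac{45}{4} \approx -11.25$)
$G{\left(u,V \right)} = -1 + V$ ($G{\left(u,V \right)} = V - 1 = -1 + V$)
$G{\left(-12,U \right)} K = \left(-1 - \frac{45}{4}\right) 388 = \left(- \frac{49}{4}\right) 388 = -4753$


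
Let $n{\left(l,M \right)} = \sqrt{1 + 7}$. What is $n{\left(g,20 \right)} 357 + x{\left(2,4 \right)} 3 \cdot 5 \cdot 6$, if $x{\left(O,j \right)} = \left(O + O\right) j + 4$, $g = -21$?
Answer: $1800 + 714 \sqrt{2} \approx 2809.8$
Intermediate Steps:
$x{\left(O,j \right)} = 4 + 2 O j$ ($x{\left(O,j \right)} = 2 O j + 4 = 4 + 2 O j$)
$n{\left(l,M \right)} = 2 \sqrt{2}$ ($n{\left(l,M \right)} = \sqrt{8} = 2 \sqrt{2}$)
$n{\left(g,20 \right)} 357 + x{\left(2,4 \right)} 3 \cdot 5 \cdot 6 = 2 \sqrt{2} \cdot 357 + \left(4 + 2 \cdot 2 \cdot 4\right) 3 \cdot 5 \cdot 6 = 714 \sqrt{2} + \left(4 + 16\right) 3 \cdot 5 \cdot 6 = 714 \sqrt{2} + 20 \cdot 3 \cdot 5 \cdot 6 = 714 \sqrt{2} + 60 \cdot 5 \cdot 6 = 714 \sqrt{2} + 300 \cdot 6 = 714 \sqrt{2} + 1800 = 1800 + 714 \sqrt{2}$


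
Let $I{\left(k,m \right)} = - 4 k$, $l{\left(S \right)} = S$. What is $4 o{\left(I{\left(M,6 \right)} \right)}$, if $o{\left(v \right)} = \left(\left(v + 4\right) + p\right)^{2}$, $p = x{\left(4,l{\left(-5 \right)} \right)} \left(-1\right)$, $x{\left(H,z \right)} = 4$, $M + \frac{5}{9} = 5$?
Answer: $\frac{102400}{81} \approx 1264.2$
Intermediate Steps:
$M = \frac{40}{9}$ ($M = - \frac{5}{9} + 5 = \frac{40}{9} \approx 4.4444$)
$p = -4$ ($p = 4 \left(-1\right) = -4$)
$o{\left(v \right)} = v^{2}$ ($o{\left(v \right)} = \left(\left(v + 4\right) - 4\right)^{2} = \left(\left(4 + v\right) - 4\right)^{2} = v^{2}$)
$4 o{\left(I{\left(M,6 \right)} \right)} = 4 \left(\left(-4\right) \frac{40}{9}\right)^{2} = 4 \left(- \frac{160}{9}\right)^{2} = 4 \cdot \frac{25600}{81} = \frac{102400}{81}$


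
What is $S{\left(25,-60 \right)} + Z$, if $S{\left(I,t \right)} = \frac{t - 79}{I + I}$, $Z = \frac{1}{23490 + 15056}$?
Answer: $- \frac{1339461}{481825} \approx -2.78$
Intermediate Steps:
$Z = \frac{1}{38546} \approx 2.5943 \cdot 10^{-5}$
$S{\left(I,t \right)} = \frac{-79 + t}{2 I}$
$S{\left(25,-60 \right)} + Z = \frac{-79 - 60}{2 \cdot 25} + \frac{1}{38546} = \frac{1}{2} \cdot \frac{1}{25} \left(-139\right) + \frac{1}{38546} = - \frac{139}{50} + \frac{1}{38546} = - \frac{1339461}{481825}$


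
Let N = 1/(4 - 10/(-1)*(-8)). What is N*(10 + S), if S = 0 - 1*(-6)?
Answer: -⅐ ≈ -0.14286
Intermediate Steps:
S = 6 (S = 0 + 6 = 6)
N = -1/112 (N = -⅛/(4 - 10*(-1)) = -⅛/(4 + 10) = -⅛/14 = (1/14)*(-⅛) = -1/112 ≈ -0.0089286)
N*(10 + S) = -(10 + 6)/112 = -1/112*16 = -⅐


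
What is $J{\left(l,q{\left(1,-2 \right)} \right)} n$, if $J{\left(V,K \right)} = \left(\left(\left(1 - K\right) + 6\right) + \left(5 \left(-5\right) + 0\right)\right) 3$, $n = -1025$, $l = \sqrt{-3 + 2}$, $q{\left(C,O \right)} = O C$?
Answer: $49200$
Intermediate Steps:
$q{\left(C,O \right)} = C O$
$l = i$ ($l = \sqrt{-1} = i \approx 1.0 i$)
$J{\left(V,K \right)} = -54 - 3 K$ ($J{\left(V,K \right)} = \left(\left(7 - K\right) + \left(-25 + 0\right)\right) 3 = \left(\left(7 - K\right) - 25\right) 3 = \left(-18 - K\right) 3 = -54 - 3 K$)
$J{\left(l,q{\left(1,-2 \right)} \right)} n = \left(-54 - 3 \cdot 1 \left(-2\right)\right) \left(-1025\right) = \left(-54 - -6\right) \left(-1025\right) = \left(-54 + 6\right) \left(-1025\right) = \left(-48\right) \left(-1025\right) = 49200$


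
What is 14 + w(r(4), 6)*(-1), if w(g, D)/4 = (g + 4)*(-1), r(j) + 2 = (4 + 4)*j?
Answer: 150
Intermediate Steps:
r(j) = -2 + 8*j (r(j) = -2 + (4 + 4)*j = -2 + 8*j)
w(g, D) = -16 - 4*g (w(g, D) = 4*((g + 4)*(-1)) = 4*((4 + g)*(-1)) = 4*(-4 - g) = -16 - 4*g)
14 + w(r(4), 6)*(-1) = 14 + (-16 - 4*(-2 + 8*4))*(-1) = 14 + (-16 - 4*(-2 + 32))*(-1) = 14 + (-16 - 4*30)*(-1) = 14 + (-16 - 120)*(-1) = 14 - 136*(-1) = 14 + 136 = 150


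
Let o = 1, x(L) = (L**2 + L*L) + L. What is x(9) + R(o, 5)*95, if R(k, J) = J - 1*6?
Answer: 76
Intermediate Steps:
x(L) = L + 2*L**2 (x(L) = (L**2 + L**2) + L = 2*L**2 + L = L + 2*L**2)
R(k, J) = -6 + J (R(k, J) = J - 6 = -6 + J)
x(9) + R(o, 5)*95 = 9*(1 + 2*9) + (-6 + 5)*95 = 9*(1 + 18) - 1*95 = 9*19 - 95 = 171 - 95 = 76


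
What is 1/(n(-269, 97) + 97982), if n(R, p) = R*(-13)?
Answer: 1/101479 ≈ 9.8543e-6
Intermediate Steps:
n(R, p) = -13*R
1/(n(-269, 97) + 97982) = 1/(-13*(-269) + 97982) = 1/(3497 + 97982) = 1/101479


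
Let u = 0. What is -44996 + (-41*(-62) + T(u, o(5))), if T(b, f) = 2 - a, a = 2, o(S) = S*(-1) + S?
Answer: -42454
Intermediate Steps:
o(S) = 0 (o(S) = -S + S = 0)
T(b, f) = 0 (T(b, f) = 2 - 1*2 = 2 - 2 = 0)
-44996 + (-41*(-62) + T(u, o(5))) = -44996 + (-41*(-62) + 0) = -44996 + (2542 + 0) = -44996 + 2542 = -42454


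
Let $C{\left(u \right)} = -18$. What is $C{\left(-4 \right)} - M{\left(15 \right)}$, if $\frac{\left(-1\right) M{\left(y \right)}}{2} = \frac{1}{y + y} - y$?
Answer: $- \frac{719}{15} \approx -47.933$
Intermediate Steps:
$M{\left(y \right)} = - \frac{1}{y} + 2 y$ ($M{\left(y \right)} = - 2 \left(\frac{1}{y + y} - y\right) = - 2 \left(\frac{1}{2 y} - y\right) = - \frac{1}{y} + 2 y$)
$C{\left(-4 \right)} - M{\left(15 \right)} = -18 - \left(- \frac{1}{15} + 2 \cdot 15\right) = -18 - \left(\left(-1\right) \frac{1}{15} + 30\right) = -18 - \left(- \frac{1}{15} + 30\right) = -18 - \frac{449}{15} = - \frac{719}{15}$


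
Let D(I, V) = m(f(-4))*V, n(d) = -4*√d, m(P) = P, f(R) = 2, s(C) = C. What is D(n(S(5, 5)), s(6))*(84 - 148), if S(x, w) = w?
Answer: -768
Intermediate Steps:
D(I, V) = 2*V
D(n(S(5, 5)), s(6))*(84 - 148) = (2*6)*(84 - 148) = 12*(-64) = -768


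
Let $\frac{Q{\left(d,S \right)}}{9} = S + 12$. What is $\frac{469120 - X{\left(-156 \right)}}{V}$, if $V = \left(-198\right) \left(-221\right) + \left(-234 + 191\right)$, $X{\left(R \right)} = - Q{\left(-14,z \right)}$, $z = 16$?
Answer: $\frac{469372}{43715} \approx 10.737$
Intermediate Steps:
$Q{\left(d,S \right)} = 108 + 9 S$ ($Q{\left(d,S \right)} = 9 \left(S + 12\right) = 9 \left(12 + S\right) = 108 + 9 S$)
$X{\left(R \right)} = -252$ ($X{\left(R \right)} = - (108 + 9 \cdot 16) = - (108 + 144) = \left(-1\right) 252 = -252$)
$V = 43715$ ($V = 43758 - 43 = 43715$)
$\frac{469120 - X{\left(-156 \right)}}{V} = \frac{469120 - -252}{43715} = \left(469120 + 252\right) \frac{1}{43715} = 469372 \cdot \frac{1}{43715} = \frac{469372}{43715}$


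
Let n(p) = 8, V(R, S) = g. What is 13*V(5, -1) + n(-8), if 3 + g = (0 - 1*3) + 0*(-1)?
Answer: -70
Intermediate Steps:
g = -6 (g = -3 + ((0 - 1*3) + 0*(-1)) = -3 + ((0 - 3) + 0) = -3 + (-3 + 0) = -3 - 3 = -6)
V(R, S) = -6
13*V(5, -1) + n(-8) = 13*(-6) + 8 = -78 + 8 = -70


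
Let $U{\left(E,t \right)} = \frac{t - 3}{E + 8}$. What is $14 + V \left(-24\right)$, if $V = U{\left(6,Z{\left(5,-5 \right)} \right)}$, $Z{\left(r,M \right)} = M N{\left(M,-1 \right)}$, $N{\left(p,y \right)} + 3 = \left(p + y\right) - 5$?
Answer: $- \frac{706}{7} \approx -100.86$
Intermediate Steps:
$N{\left(p,y \right)} = -8 + p + y$ ($N{\left(p,y \right)} = -3 - \left(5 - p - y\right) = -3 + \left(-5 + p + y\right) = -8 + p + y$)
$Z{\left(r,M \right)} = M \left(-9 + M\right)$ ($Z{\left(r,M \right)} = M \left(-8 + M - 1\right) = M \left(-9 + M\right)$)
$U{\left(E,t \right)} = \frac{-3 + t}{8 + E}$
$V = \frac{67}{14}$ ($V = \frac{-3 - 5 \left(-9 - 5\right)}{8 + 6} = \frac{-3 - -70}{14} = \frac{-3 + 70}{14} = \frac{1}{14} \cdot 67 = \frac{67}{14} \approx 4.7857$)
$14 + V \left(-24\right) = 14 + \frac{67}{14} \left(-24\right) = 14 - \frac{804}{7} = - \frac{706}{7}$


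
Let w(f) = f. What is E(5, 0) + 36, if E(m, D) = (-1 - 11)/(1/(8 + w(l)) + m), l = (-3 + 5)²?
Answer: 2052/61 ≈ 33.639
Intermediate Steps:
l = 4 (l = 2² = 4)
E(m, D) = -12/(1/12 + m) (E(m, D) = (-1 - 11)/(1/(8 + 4) + m) = -12/(1/12 + m))
E(5, 0) + 36 = -144/(1 + 12*5) + 36 = -144/(1 + 60) + 36 = -144/61 + 36 = 2052/61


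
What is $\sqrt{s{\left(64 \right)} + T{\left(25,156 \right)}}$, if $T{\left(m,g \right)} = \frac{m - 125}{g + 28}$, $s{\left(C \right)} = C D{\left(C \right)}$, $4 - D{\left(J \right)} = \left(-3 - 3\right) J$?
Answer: $\frac{\sqrt{52543362}}{46} \approx 157.58$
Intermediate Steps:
$D{\left(J \right)} = 4 + 6 J$ ($D{\left(J \right)} = 4 - \left(-3 - 3\right) J = 4 - - 6 J = 4 + 6 J$)
$s{\left(C \right)} = C \left(4 + 6 C\right)$
$T{\left(m,g \right)} = \frac{-125 + m}{28 + g}$
$\sqrt{s{\left(64 \right)} + T{\left(25,156 \right)}} = \sqrt{2 \cdot 64 \left(2 + 3 \cdot 64\right) + \frac{-125 + 25}{28 + 156}} = \sqrt{2 \cdot 64 \left(2 + 192\right) + \frac{1}{184} \left(-100\right)} = \sqrt{2 \cdot 64 \cdot 194 + \frac{1}{184} \left(-100\right)} = \sqrt{24832 - \frac{25}{46}} = \sqrt{\frac{1142247}{46}} = \frac{\sqrt{52543362}}{46}$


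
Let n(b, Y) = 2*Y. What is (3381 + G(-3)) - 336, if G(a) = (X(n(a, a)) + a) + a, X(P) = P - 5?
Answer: 3028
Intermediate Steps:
X(P) = -5 + P
G(a) = -5 + 4*a (G(a) = ((-5 + 2*a) + a) + a = (-5 + 3*a) + a = -5 + 4*a)
(3381 + G(-3)) - 336 = (3381 + (-5 + 4*(-3))) - 336 = (3381 + (-5 - 12)) - 336 = (3381 - 17) - 336 = 3364 - 336 = 3028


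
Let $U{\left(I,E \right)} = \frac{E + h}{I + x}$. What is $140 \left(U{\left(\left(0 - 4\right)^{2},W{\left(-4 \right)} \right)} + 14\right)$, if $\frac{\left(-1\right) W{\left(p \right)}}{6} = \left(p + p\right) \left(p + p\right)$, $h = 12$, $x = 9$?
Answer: $- \frac{616}{5} \approx -123.2$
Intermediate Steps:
$W{\left(p \right)} = - 24 p^{2}$ ($W{\left(p \right)} = - 6 \left(p + p\right) \left(p + p\right) = - 6 \cdot 2 p 2 p = - 6 \cdot 4 p^{2} = - 24 p^{2}$)
$U{\left(I,E \right)} = \frac{12 + E}{9 + I}$ ($U{\left(I,E \right)} = \frac{E + 12}{I + 9} = \frac{12 + E}{9 + I}$)
$140 \left(U{\left(\left(0 - 4\right)^{2},W{\left(-4 \right)} \right)} + 14\right) = 140 \left(\frac{12 - 24 \left(-4\right)^{2}}{9 + \left(0 - 4\right)^{2}} + 14\right) = 140 \left(\frac{12 - 384}{9 + \left(-4\right)^{2}} + 14\right) = 140 \left(\frac{12 - 384}{9 + 16} + 14\right) = 140 \left(\frac{1}{25} \left(-372\right) + 14\right) = 140 \left(- \frac{372}{25} + 14\right) = 140 \left(- \frac{22}{25}\right) = - \frac{616}{5}$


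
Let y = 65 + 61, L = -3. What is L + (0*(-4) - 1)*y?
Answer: -129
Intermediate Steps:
y = 126
L + (0*(-4) - 1)*y = -3 + (0*(-4) - 1)*126 = -3 + (0 - 1)*126 = -3 - 1*126 = -3 - 126 = -129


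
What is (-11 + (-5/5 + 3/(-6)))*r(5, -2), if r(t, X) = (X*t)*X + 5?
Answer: -625/2 ≈ -312.50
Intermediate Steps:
r(t, X) = 5 + t*X² (r(t, X) = t*X² + 5 = 5 + t*X²)
(-11 + (-5/5 + 3/(-6)))*r(5, -2) = (-11 + (-5/5 + 3/(-6)))*(5 + 5*(-2)²) = (-11 + (-5*⅕ + 3*(-⅙)))*(5 + 5*4) = (-11 + (-1 - ½))*(5 + 20) = (-11 - 3/2)*25 = -25/2*25 = -625/2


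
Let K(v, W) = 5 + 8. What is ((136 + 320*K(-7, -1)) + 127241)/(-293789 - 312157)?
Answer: -131537/605946 ≈ -0.21708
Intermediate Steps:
K(v, W) = 13
((136 + 320*K(-7, -1)) + 127241)/(-293789 - 312157) = ((136 + 320*13) + 127241)/(-293789 - 312157) = ((136 + 4160) + 127241)/(-605946) = (4296 + 127241)*(-1/605946) = 131537*(-1/605946) = -131537/605946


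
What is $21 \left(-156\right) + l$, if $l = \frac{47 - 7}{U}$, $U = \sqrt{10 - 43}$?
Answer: $-3276 - \frac{40 i \sqrt{33}}{33} \approx -3276.0 - 6.9631 i$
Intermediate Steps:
$U = i \sqrt{33}$ ($U = \sqrt{-33} = i \sqrt{33} \approx 5.7446 i$)
$l = - \frac{40 i \sqrt{33}}{33}$ ($l = \frac{47 - 7}{i \sqrt{33}} = \left(47 - 7\right) \left(- \frac{i \sqrt{33}}{33}\right) = 40 \left(- \frac{i \sqrt{33}}{33}\right) = - \frac{40 i \sqrt{33}}{33} \approx - 6.9631 i$)
$21 \left(-156\right) + l = 21 \left(-156\right) - \frac{40 i \sqrt{33}}{33} = -3276 - \frac{40 i \sqrt{33}}{33}$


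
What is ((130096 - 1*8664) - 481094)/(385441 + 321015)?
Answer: -179831/353228 ≈ -0.50911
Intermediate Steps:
((130096 - 1*8664) - 481094)/(385441 + 321015) = ((130096 - 8664) - 481094)/706456 = (121432 - 481094)*(1/706456) = -359662*1/706456 = -179831/353228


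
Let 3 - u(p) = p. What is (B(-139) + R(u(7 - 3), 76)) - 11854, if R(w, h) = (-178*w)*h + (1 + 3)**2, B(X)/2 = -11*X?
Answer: 4748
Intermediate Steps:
u(p) = 3 - p
B(X) = -22*X (B(X) = 2*(-11*X) = -22*X)
R(w, h) = 16 - 178*h*w (R(w, h) = -178*h*w + 4**2 = -178*h*w + 16 = 16 - 178*h*w)
(B(-139) + R(u(7 - 3), 76)) - 11854 = (-22*(-139) + (16 - 178*76*(3 - (7 - 3)))) - 11854 = (3058 + (16 - 178*76*(3 - 1*4))) - 11854 = (3058 + (16 - 178*76*(3 - 4))) - 11854 = (3058 + (16 - 178*76*(-1))) - 11854 = (3058 + (16 + 13528)) - 11854 = (3058 + 13544) - 11854 = 16602 - 11854 = 4748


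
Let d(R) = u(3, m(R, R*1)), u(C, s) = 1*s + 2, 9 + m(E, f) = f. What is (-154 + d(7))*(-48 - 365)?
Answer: 63602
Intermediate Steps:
m(E, f) = -9 + f
u(C, s) = 2 + s (u(C, s) = s + 2 = 2 + s)
d(R) = -7 + R (d(R) = 2 + (-9 + R*1) = 2 + (-9 + R) = -7 + R)
(-154 + d(7))*(-48 - 365) = (-154 + (-7 + 7))*(-48 - 365) = (-154 + 0)*(-413) = -154*(-413) = 63602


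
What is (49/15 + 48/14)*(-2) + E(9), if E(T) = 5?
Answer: -881/105 ≈ -8.3905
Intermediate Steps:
(49/15 + 48/14)*(-2) + E(9) = (49/15 + 48/14)*(-2) + 5 = (49*(1/15) + 48*(1/14))*(-2) + 5 = (49/15 + 24/7)*(-2) + 5 = (703/105)*(-2) + 5 = -1406/105 + 5 = -881/105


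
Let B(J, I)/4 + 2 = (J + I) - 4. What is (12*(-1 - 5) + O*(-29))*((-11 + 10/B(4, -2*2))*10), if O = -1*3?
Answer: -3425/2 ≈ -1712.5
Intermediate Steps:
O = -3
B(J, I) = -24 + 4*I + 4*J (B(J, I) = -8 + 4*((J + I) - 4) = -8 + 4*((I + J) - 4) = -8 + 4*(-4 + I + J) = -8 + (-16 + 4*I + 4*J) = -24 + 4*I + 4*J)
(12*(-1 - 5) + O*(-29))*((-11 + 10/B(4, -2*2))*10) = (12*(-1 - 5) - 3*(-29))*((-11 + 10/(-24 + 4*(-2*2) + 4*4))*10) = (12*(-6) + 87)*((-11 + 10/(-24 + 4*(-4) + 16))*10) = (-72 + 87)*((-11 + 10/(-24 - 16 + 16))*10) = 15*((-11 + 10/(-24))*10) = 15*((-11 + 10*(-1/24))*10) = 15*((-11 - 5/12)*10) = 15*(-137/12*10) = 15*(-685/6) = -3425/2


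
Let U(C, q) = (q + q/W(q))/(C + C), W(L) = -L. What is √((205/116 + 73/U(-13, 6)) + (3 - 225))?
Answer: I*√50445935/290 ≈ 24.491*I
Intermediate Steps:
U(C, q) = (-1 + q)/(2*C) (U(C, q) = (q + q/((-q)))/(C + C) = (q + q*(-1/q))/((2*C)) = (q - 1)*(1/(2*C)) = (-1 + q)*(1/(2*C)) = (-1 + q)/(2*C))
√((205/116 + 73/U(-13, 6)) + (3 - 225)) = √((205/116 + 73/(((½)*(-1 + 6)/(-13)))) + (3 - 225)) = √((205*(1/116) + 73/(((½)*(-1/13)*5))) - 222) = √((205/116 + 73/(-5/26)) - 222) = √((205/116 + 73*(-26/5)) - 222) = √((205/116 - 1898/5) - 222) = √(-219143/580 - 222) = √(-347903/580) = I*√50445935/290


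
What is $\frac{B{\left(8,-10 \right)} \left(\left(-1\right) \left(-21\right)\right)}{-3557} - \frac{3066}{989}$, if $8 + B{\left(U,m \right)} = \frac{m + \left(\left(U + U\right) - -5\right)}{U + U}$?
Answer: $- \frac{172062219}{56285968} \approx -3.0569$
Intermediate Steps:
$B{\left(U,m \right)} = -8 + \frac{5 + m + 2 U}{2 U}$ ($B{\left(U,m \right)} = -8 + \frac{m + \left(\left(U + U\right) - -5\right)}{U + U} = -8 + \frac{m + \left(2 U + 5\right)}{2 U} = -8 + \left(m + \left(5 + 2 U\right)\right) \frac{1}{2 U} = -8 + \left(5 + m + 2 U\right) \frac{1}{2 U} = -8 + \frac{5 + m + 2 U}{2 U}$)
$\frac{B{\left(8,-10 \right)} \left(\left(-1\right) \left(-21\right)\right)}{-3557} - \frac{3066}{989} = \frac{\frac{5 - 10 - 112}{2 \cdot 8} \left(\left(-1\right) \left(-21\right)\right)}{-3557} - \frac{3066}{989} = \frac{1}{2} \cdot \frac{1}{8} \left(5 - 10 - 112\right) 21 \left(- \frac{1}{3557}\right) - \frac{3066}{989} = \frac{1}{2} \cdot \frac{1}{8} \left(-117\right) 21 \left(- \frac{1}{3557}\right) - \frac{3066}{989} = \left(- \frac{117}{16}\right) 21 \left(- \frac{1}{3557}\right) - \frac{3066}{989} = \left(- \frac{2457}{16}\right) \left(- \frac{1}{3557}\right) - \frac{3066}{989} = \frac{2457}{56912} - \frac{3066}{989} = - \frac{172062219}{56285968}$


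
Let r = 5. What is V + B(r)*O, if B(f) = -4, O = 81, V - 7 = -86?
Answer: -403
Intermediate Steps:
V = -79 (V = 7 - 86 = -79)
V + B(r)*O = -79 - 4*81 = -79 - 324 = -403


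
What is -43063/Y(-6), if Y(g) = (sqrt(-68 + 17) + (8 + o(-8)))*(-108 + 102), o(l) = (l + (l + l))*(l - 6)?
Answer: 7406836/355161 - 43063*I*sqrt(51)/710322 ≈ 20.855 - 0.43295*I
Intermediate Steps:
o(l) = 3*l*(-6 + l) (o(l) = (l + 2*l)*(-6 + l) = (3*l)*(-6 + l) = 3*l*(-6 + l))
Y(g) = -2064 - 6*I*sqrt(51) (Y(g) = (sqrt(-68 + 17) + (8 + 3*(-8)*(-6 - 8)))*(-108 + 102) = (sqrt(-51) + (8 + 3*(-8)*(-14)))*(-6) = (I*sqrt(51) + (8 + 336))*(-6) = (I*sqrt(51) + 344)*(-6) = (344 + I*sqrt(51))*(-6) = -2064 - 6*I*sqrt(51))
-43063/Y(-6) = -43063/(-2064 - 6*I*sqrt(51))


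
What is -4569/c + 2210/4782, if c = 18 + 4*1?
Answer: -10900169/52602 ≈ -207.22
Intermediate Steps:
c = 22 (c = 18 + 4 = 22)
-4569/c + 2210/4782 = -4569/22 + 2210/4782 = -4569*1/22 + 2210*(1/4782) = -4569/22 + 1105/2391 = -10900169/52602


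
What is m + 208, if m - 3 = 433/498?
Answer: 105511/498 ≈ 211.87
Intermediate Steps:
m = 1927/498 (m = 3 + 433/498 = 1927/498 ≈ 3.8695)
m + 208 = 1927/498 + 208 = 105511/498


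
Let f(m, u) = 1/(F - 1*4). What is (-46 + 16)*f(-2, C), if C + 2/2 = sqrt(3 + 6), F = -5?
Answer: 10/3 ≈ 3.3333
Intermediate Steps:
C = 2 (C = -1 + sqrt(3 + 6) = -1 + sqrt(9) = -1 + 3 = 2)
f(m, u) = -1/9 (f(m, u) = 1/(-5 - 1*4) = 1/(-5 - 4) = 1/(-9) = -1/9)
(-46 + 16)*f(-2, C) = (-46 + 16)*(-1/9) = -30*(-1/9) = 10/3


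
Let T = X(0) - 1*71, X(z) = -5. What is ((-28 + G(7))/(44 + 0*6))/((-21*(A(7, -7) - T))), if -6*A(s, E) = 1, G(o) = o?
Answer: 3/10010 ≈ 0.00029970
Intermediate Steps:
A(s, E) = -1/6 (A(s, E) = -1/6*1 = -1/6)
T = -76 (T = -5 - 1*71 = -5 - 71 = -76)
((-28 + G(7))/(44 + 0*6))/((-21*(A(7, -7) - T))) = ((-28 + 7)/(44 + 0*6))/((-21*(-1/6 - 1*(-76)))) = (-21/(44 + 0))/((-21*(-1/6 + 76))) = (-21/44)/((-21*455/6)) = (-21*1/44)/(-3185/2) = -21/44*(-2/3185) = 3/10010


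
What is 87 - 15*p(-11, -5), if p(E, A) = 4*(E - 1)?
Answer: 807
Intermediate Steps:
p(E, A) = -4 + 4*E (p(E, A) = 4*(-1 + E) = -4 + 4*E)
87 - 15*p(-11, -5) = 87 - 15*(-4 + 4*(-11)) = 87 - 15*(-4 - 44) = 87 - 15*(-48) = 87 + 720 = 807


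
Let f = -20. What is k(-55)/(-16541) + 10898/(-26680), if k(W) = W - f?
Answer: -12809287/31522420 ≈ -0.40635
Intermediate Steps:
k(W) = 20 + W (k(W) = W - 1*(-20) = W + 20 = 20 + W)
k(-55)/(-16541) + 10898/(-26680) = (20 - 55)/(-16541) + 10898/(-26680) = -35*(-1/16541) + 10898*(-1/26680) = 5/2363 - 5449/13340 = -12809287/31522420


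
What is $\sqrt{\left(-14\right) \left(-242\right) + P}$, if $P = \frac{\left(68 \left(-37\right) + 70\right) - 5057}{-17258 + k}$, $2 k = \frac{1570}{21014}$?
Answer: $\frac{7 \sqrt{9094934019041001514}}{362658827} \approx 58.21$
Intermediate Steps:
$k = \frac{785}{21014}$ ($k = \frac{1570 \cdot \frac{1}{21014}}{2} = \frac{1}{2} \cdot \frac{785}{10507} = \frac{785}{21014} \approx 0.037356$)
$P = \frac{157668042}{362658827}$ ($P = \frac{\left(68 \left(-37\right) + 70\right) - 5057}{-17258 + \frac{785}{21014}} = \frac{\left(-2516 + 70\right) - 5057}{- \frac{362658827}{21014}} = \left(-2446 - 5057\right) \left(- \frac{21014}{362658827}\right) = \left(-7503\right) \left(- \frac{21014}{362658827}\right) = \frac{157668042}{362658827} \approx 0.43476$)
$\sqrt{\left(-14\right) \left(-242\right) + P} = \sqrt{\left(-14\right) \left(-242\right) + \frac{157668042}{362658827}} = \sqrt{3388 + \frac{157668042}{362658827}} = \sqrt{\frac{1228845773918}{362658827}} = \frac{7 \sqrt{9094934019041001514}}{362658827}$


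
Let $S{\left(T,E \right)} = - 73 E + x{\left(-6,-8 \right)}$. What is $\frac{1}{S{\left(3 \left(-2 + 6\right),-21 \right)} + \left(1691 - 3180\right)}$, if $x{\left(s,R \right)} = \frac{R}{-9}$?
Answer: $\frac{9}{404} \approx 0.022277$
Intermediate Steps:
$x{\left(s,R \right)} = - \frac{R}{9}$ ($x{\left(s,R \right)} = R \left(- \frac{1}{9}\right) = - \frac{R}{9}$)
$S{\left(T,E \right)} = \frac{8}{9} - 73 E$ ($S{\left(T,E \right)} = - 73 E - - \frac{8}{9} = - 73 E + \frac{8}{9} = \frac{8}{9} - 73 E$)
$\frac{1}{S{\left(3 \left(-2 + 6\right),-21 \right)} + \left(1691 - 3180\right)} = \frac{1}{\left(\frac{8}{9} - -1533\right) + \left(1691 - 3180\right)} = \frac{1}{\left(\frac{8}{9} + 1533\right) - 1489} = \frac{1}{\frac{13805}{9} - 1489} = \frac{1}{\frac{404}{9}} = \frac{9}{404}$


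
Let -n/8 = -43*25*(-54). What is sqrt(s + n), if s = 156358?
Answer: I*sqrt(308042) ≈ 555.02*I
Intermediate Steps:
n = -464400 (n = -8*(-43*25)*(-54) = -(-8600)*(-54) = -8*58050 = -464400)
sqrt(s + n) = sqrt(156358 - 464400) = sqrt(-308042) = I*sqrt(308042)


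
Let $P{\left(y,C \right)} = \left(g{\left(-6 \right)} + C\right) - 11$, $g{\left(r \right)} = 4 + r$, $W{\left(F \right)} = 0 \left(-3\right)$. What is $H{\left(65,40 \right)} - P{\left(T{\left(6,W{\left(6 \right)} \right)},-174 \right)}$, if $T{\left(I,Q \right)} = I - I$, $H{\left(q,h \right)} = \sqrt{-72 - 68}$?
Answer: $187 + 2 i \sqrt{35} \approx 187.0 + 11.832 i$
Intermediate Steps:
$W{\left(F \right)} = 0$
$H{\left(q,h \right)} = 2 i \sqrt{35}$ ($H{\left(q,h \right)} = \sqrt{-140} = 2 i \sqrt{35}$)
$T{\left(I,Q \right)} = 0$
$P{\left(y,C \right)} = -13 + C$ ($P{\left(y,C \right)} = \left(\left(4 - 6\right) + C\right) - 11 = \left(-2 + C\right) - 11 = -13 + C$)
$H{\left(65,40 \right)} - P{\left(T{\left(6,W{\left(6 \right)} \right)},-174 \right)} = 2 i \sqrt{35} - \left(-13 - 174\right) = 2 i \sqrt{35} - -187 = 2 i \sqrt{35} + 187 = 187 + 2 i \sqrt{35}$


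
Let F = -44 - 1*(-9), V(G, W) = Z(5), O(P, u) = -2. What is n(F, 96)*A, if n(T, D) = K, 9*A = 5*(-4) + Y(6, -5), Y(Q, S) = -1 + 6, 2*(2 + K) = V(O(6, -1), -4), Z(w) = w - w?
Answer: 10/3 ≈ 3.3333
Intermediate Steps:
Z(w) = 0
V(G, W) = 0
K = -2 (K = -2 + (1/2)*0 = -2 + 0 = -2)
Y(Q, S) = 5
F = -35 (F = -44 + 9 = -35)
A = -5/3 (A = (5*(-4) + 5)/9 = (-20 + 5)/9 = (1/9)*(-15) = -5/3 ≈ -1.6667)
n(T, D) = -2
n(F, 96)*A = -2*(-5/3) = 10/3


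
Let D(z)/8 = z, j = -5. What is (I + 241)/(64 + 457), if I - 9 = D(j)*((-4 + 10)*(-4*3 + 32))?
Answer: -4550/521 ≈ -8.7332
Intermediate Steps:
D(z) = 8*z
I = -4791 (I = 9 + (8*(-5))*((-4 + 10)*(-4*3 + 32)) = 9 - 240*(-12 + 32) = 9 - 240*20 = 9 - 40*120 = 9 - 4800 = -4791)
(I + 241)/(64 + 457) = (-4791 + 241)/(64 + 457) = -4550/521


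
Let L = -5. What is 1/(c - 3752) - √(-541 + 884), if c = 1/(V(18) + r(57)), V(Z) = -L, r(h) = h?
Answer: -62/232623 - 7*√7 ≈ -18.521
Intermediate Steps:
V(Z) = 5 (V(Z) = -1*(-5) = 5)
c = 1/62 (c = 1/(5 + 57) = 1/62 ≈ 0.016129)
1/(c - 3752) - √(-541 + 884) = 1/(1/62 - 3752) - √(-541 + 884) = 1/(-232623/62) - √343 = -62/232623 - 7*√7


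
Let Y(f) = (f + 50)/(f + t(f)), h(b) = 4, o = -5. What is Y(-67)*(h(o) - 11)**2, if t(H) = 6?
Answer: 833/61 ≈ 13.656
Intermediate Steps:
Y(f) = (50 + f)/(6 + f) (Y(f) = (f + 50)/(f + 6) = (50 + f)/(6 + f))
Y(-67)*(h(o) - 11)**2 = ((50 - 67)/(6 - 67))*(4 - 11)**2 = (-17/(-61))*(-7)**2 = -1/61*(-17)*49 = (17/61)*49 = 833/61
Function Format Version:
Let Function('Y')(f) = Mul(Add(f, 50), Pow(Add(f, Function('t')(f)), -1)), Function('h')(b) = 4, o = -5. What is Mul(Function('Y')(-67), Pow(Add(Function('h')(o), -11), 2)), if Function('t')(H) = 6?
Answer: Rational(833, 61) ≈ 13.656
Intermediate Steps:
Function('Y')(f) = Mul(Pow(Add(6, f), -1), Add(50, f)) (Function('Y')(f) = Mul(Add(f, 50), Pow(Add(f, 6), -1)) = Mul(Add(50, f), Pow(Add(6, f), -1)) = Mul(Pow(Add(6, f), -1), Add(50, f)))
Mul(Function('Y')(-67), Pow(Add(Function('h')(o), -11), 2)) = Mul(Mul(Pow(Add(6, -67), -1), Add(50, -67)), Pow(Add(4, -11), 2)) = Mul(Mul(Pow(-61, -1), -17), Pow(-7, 2)) = Mul(Mul(Rational(-1, 61), -17), 49) = Mul(Rational(17, 61), 49) = Rational(833, 61)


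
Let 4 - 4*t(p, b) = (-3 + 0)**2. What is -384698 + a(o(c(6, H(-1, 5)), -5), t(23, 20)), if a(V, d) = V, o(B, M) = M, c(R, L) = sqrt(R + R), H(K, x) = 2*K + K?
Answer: -384703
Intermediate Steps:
H(K, x) = 3*K
c(R, L) = sqrt(2)*sqrt(R) (c(R, L) = sqrt(2*R) = sqrt(2)*sqrt(R))
t(p, b) = -5/4 (t(p, b) = 1 - (-3 + 0)**2/4 = 1 - 1/4*(-3)**2 = 1 - 1/4*9 = 1 - 9/4 = -5/4)
-384698 + a(o(c(6, H(-1, 5)), -5), t(23, 20)) = -384698 - 5 = -384703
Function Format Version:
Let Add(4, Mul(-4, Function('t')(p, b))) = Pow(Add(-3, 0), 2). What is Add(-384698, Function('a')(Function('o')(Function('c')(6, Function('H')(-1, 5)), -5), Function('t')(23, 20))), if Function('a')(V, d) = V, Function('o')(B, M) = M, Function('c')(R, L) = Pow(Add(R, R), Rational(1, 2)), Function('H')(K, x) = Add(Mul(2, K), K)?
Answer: -384703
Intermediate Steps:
Function('H')(K, x) = Mul(3, K)
Function('c')(R, L) = Mul(Pow(2, Rational(1, 2)), Pow(R, Rational(1, 2))) (Function('c')(R, L) = Pow(Mul(2, R), Rational(1, 2)) = Mul(Pow(2, Rational(1, 2)), Pow(R, Rational(1, 2))))
Function('t')(p, b) = Rational(-5, 4) (Function('t')(p, b) = Add(1, Mul(Rational(-1, 4), Pow(Add(-3, 0), 2))) = Add(1, Mul(Rational(-1, 4), Pow(-3, 2))) = Add(1, Mul(Rational(-1, 4), 9)) = Add(1, Rational(-9, 4)) = Rational(-5, 4))
Add(-384698, Function('a')(Function('o')(Function('c')(6, Function('H')(-1, 5)), -5), Function('t')(23, 20))) = Add(-384698, -5) = -384703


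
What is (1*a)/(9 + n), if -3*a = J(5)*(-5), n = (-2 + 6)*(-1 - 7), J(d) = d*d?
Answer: -125/69 ≈ -1.8116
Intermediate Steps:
J(d) = d²
n = -32 (n = 4*(-8) = -32)
a = 125/3 (a = -5²*(-5)/3 = -25*(-5)/3 = -⅓*(-125) = 125/3 ≈ 41.667)
(1*a)/(9 + n) = (1*(125/3))/(9 - 32) = (125/3)/(-23) = (125/3)*(-1/23) = -125/69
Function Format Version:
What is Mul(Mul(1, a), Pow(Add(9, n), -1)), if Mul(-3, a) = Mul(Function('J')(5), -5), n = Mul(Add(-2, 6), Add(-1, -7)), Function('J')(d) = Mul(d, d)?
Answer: Rational(-125, 69) ≈ -1.8116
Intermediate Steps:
Function('J')(d) = Pow(d, 2)
n = -32 (n = Mul(4, -8) = -32)
a = Rational(125, 3) (a = Mul(Rational(-1, 3), Mul(Pow(5, 2), -5)) = Mul(Rational(-1, 3), Mul(25, -5)) = Mul(Rational(-1, 3), -125) = Rational(125, 3) ≈ 41.667)
Mul(Mul(1, a), Pow(Add(9, n), -1)) = Mul(Mul(1, Rational(125, 3)), Pow(Add(9, -32), -1)) = Mul(Rational(125, 3), Pow(-23, -1)) = Mul(Rational(125, 3), Rational(-1, 23)) = Rational(-125, 69)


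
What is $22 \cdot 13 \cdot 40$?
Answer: $11440$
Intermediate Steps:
$22 \cdot 13 \cdot 40 = 286 \cdot 40 = 11440$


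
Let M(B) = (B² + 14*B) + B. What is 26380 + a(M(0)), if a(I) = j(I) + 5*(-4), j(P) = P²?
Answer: 26360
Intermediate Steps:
M(B) = B² + 15*B
a(I) = -20 + I² (a(I) = I² + 5*(-4) = I² - 20 = -20 + I²)
26380 + a(M(0)) = 26380 + (-20 + (0*(15 + 0))²) = 26380 + (-20 + (0*15)²) = 26380 + (-20 + 0²) = 26380 + (-20 + 0) = 26380 - 20 = 26360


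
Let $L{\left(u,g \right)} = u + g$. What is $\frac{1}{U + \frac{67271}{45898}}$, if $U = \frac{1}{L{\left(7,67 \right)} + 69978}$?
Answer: $\frac{1607623348}{2356256995} \approx 0.68228$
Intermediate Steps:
$L{\left(u,g \right)} = g + u$
$U = \frac{1}{70052}$ ($U = \frac{1}{\left(67 + 7\right) + 69978} = \frac{1}{74 + 69978} = \frac{1}{70052} \approx 1.4275 \cdot 10^{-5}$)
$\frac{1}{U + \frac{67271}{45898}} = \frac{1}{\frac{1}{70052} + \frac{67271}{45898}} = \frac{1}{\frac{2356256995}{1607623348}} = \frac{1607623348}{2356256995}$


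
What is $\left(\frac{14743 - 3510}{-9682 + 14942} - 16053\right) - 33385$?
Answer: $- \frac{260032647}{5260} \approx -49436.0$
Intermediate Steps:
$\left(\frac{14743 - 3510}{-9682 + 14942} - 16053\right) - 33385 = \left(\frac{14743 - 3510}{5260} - 16053\right) - 33385 = \left(11233 \cdot \frac{1}{5260} - 16053\right) - 33385 = \left(\frac{11233}{5260} - 16053\right) - 33385 = - \frac{84427547}{5260} - 33385 = - \frac{260032647}{5260}$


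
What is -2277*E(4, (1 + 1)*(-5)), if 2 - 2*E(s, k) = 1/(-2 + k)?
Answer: -18975/8 ≈ -2371.9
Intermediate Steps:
E(s, k) = 1 - 1/(2*(-2 + k))
-2277*E(4, (1 + 1)*(-5)) = -2277*(-5/2 + (1 + 1)*(-5))/(-2 + (1 + 1)*(-5)) = -2277*(-5/2 + 2*(-5))/(-2 + 2*(-5)) = -2277*(-5/2 - 10)/(-2 - 10) = -2277*(-25)/((-12)*2) = -(-759)*(-25)/(4*2) = -2277*25/24 = -18975/8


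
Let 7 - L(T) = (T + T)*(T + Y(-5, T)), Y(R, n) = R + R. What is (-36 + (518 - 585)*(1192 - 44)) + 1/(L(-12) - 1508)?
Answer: -156135609/2029 ≈ -76952.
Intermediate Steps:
Y(R, n) = 2*R
L(T) = 7 - 2*T*(-10 + T) (L(T) = 7 - (T + T)*(T + 2*(-5)) = 7 - 2*T*(T - 10) = 7 - 2*T*(-10 + T))
(-36 + (518 - 585)*(1192 - 44)) + 1/(L(-12) - 1508) = (-36 + (518 - 585)*(1192 - 44)) + 1/((7 - 2*(-12)² + 20*(-12)) - 1508) = (-36 - 67*1148) + 1/((7 - 2*144 - 240) - 1508) = (-36 - 76916) + 1/((7 - 288 - 240) - 1508) = -76952 + 1/(-521 - 1508) = -76952 + 1/(-2029) = -76952 - 1/2029 = -156135609/2029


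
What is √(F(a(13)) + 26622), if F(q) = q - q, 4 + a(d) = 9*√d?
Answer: 3*√2958 ≈ 163.16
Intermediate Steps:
a(d) = -4 + 9*√d
F(q) = 0
√(F(a(13)) + 26622) = √(0 + 26622) = √26622 = 3*√2958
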